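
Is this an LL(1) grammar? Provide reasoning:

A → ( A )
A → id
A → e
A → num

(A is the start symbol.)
For A:
  PREDICT(A → '(' A ')') = { '(' }
  PREDICT(A → id) = { 'id' }
  PREDICT(A → e) = { 'e' }
  PREDICT(A → num) = { 'num' }

All predict sets are disjoint. The grammar IS LL(1).

Answer: Yes, the grammar is LL(1).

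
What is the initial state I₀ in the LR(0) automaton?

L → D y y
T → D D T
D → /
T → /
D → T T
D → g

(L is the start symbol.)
First, augment the grammar with L' → L
I₀ = CLOSURE({ [L' → . L] }):
  [L' → . L] has the dot before L: add [L → . D y y]
  [L → . D y y] has the dot before D: add [D → . /], [D → . T T], [D → . g]
  [D → . T T] has the dot before T: add [T → . D D T], [T → . /]
No further items can be added.

I₀ = { [D → . /], [D → . T T], [D → . g], [L → . D y y], [L' → . L], [T → . /], [T → . D D T] }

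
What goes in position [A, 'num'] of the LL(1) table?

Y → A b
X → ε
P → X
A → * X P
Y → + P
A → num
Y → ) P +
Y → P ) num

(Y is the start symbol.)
To find M[A, 'num'], we find productions for A where 'num' is in the predict set (PREDICT(N → α) = (FIRST(α) \ {ε}) ∪ (FOLLOW(N) if α ⇒* ε)).

A → * X P: PREDICT = { '*' }
A → num: PREDICT = { 'num' }
  'num' is in predict set, so this production goes in M[A, 'num']

M[A, 'num'] = A → num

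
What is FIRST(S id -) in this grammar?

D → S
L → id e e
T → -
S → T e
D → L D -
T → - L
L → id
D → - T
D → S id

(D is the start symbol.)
FIRST sets of the non-terminals involved (from the grammar, by fixed-point iteration):
  FIRST(S) = { '-' }

To compute FIRST(S id -), process the symbols left to right:
Symbol S is a non-terminal. Add FIRST(S) \ {ε} = { '-' }
S is not nullable (ε ∉ FIRST(S)), so stop here.
FIRST(S id -) = { '-' }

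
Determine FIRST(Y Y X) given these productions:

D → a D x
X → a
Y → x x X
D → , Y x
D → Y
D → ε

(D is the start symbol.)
FIRST sets of the non-terminals involved (from the grammar, by fixed-point iteration):
  FIRST(Y) = { 'x' }

To compute FIRST(Y Y X), process the symbols left to right:
Symbol Y is a non-terminal. Add FIRST(Y) \ {ε} = { 'x' }
Y is not nullable (ε ∉ FIRST(Y)), so stop here.
FIRST(Y Y X) = { 'x' }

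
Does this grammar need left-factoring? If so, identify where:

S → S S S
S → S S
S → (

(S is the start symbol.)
Yes, S has productions with common prefix 'S S'

Left-factoring is needed when two productions for the same non-terminal
share a common prefix on the right-hand side.

Productions for S:
  S → S S S
  S → S S
  S → (

Found common prefix 'S S' in productions for S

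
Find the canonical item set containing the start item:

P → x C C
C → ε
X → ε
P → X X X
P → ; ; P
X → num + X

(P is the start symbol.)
{ [P → . ; ; P], [P → . X X X], [P → . x C C], [P' → . P], [X → . num + X], [X → .] }

First, augment the grammar with P' → P
I₀ = CLOSURE({ [P' → . P] }):
  [P' → . P] has the dot before P: add [P → . x C C], [P → . X X X], [P → . ; ; P]
  [P → . X X X] has the dot before X: add [X → .], [X → . num + X]
No further items can be added.

I₀ = { [P → . ; ; P], [P → . X X X], [P → . x C C], [P' → . P], [X → . num + X], [X → .] }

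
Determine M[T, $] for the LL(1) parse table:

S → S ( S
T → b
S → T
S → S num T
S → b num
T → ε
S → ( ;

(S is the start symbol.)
T → ε

To find M[T, $], we find productions for T where $ is in the predict set (PREDICT(N → α) = (FIRST(α) \ {ε}) ∪ (FOLLOW(N) if α ⇒* ε)).

Relevant sets:
  FOLLOW(T) = { $, '(', 'num' }

T → b: PREDICT = { 'b' }
T → ε: PREDICT = { $, '(', 'num' }
  $ is in predict set, so this production goes in M[T, $]

M[T, $] = T → ε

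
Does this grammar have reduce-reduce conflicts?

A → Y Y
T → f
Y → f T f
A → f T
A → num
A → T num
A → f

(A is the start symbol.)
Yes — I4: [A → f .] vs [T → f .]

A reduce-reduce conflict occurs when an LR(0) state has two complete items [A → α .] and [B → β .] — both call for a reduction, and with no lookahead the parser cannot choose between them.

Augment with A' → A and build the canonical LR(0) collection (I0 = CLOSURE({[A' → . A]}), then GOTO on every symbol after a dot until no new states appear). It has 13 states:
  I0: { [A → . T num], [A → . Y Y], [A → . f T], [A → . f], [A → . num], [A' → . A], [T → . f], [Y → . f T f] }  — shift
  I1: { [A' → A .] }  — accept
  I2: { [A → T . num] }  — shift
  I3: { [A → Y . Y], [Y → . f T f] }  — shift
  I4: { [A → f . T], [A → f .], [T → . f], [T → f .], [Y → f . T f] }  — shift, 2 reduces
  I5: { [A → num .] }  — reduce
  I6: { [A → f T .], [Y → f T . f] }  — shift, reduce
  I7: { [T → f .] }  — reduce
  I8: { [Y → f T f .] }  — reduce
  I9: { [A → Y Y .] }  — reduce
  I10: { [T → . f], [Y → f . T f] }  — shift
  I11: { [Y → f T . f] }  — shift
  I12: { [A → T num .] }  — reduce

I4 contains complete items [A → f .], [T → f .] — reduce-reduce conflict.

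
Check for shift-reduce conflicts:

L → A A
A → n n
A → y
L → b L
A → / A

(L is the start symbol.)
Augment with L' → L and build the canonical LR(0) collection (I0 = CLOSURE({[L' → . L]}), then GOTO on every symbol after a dot until no new states appear). It has 11 states:
  I0: { [A → . / A], [A → . n n], [A → . y], [L → . A A], [L → . b L], [L' → . L] }  — shift
  I1: { [A → . / A], [A → . n n], [A → . y], [A → / . A] }  — shift
  I2: { [A → . / A], [A → . n n], [A → . y], [L → A . A] }  — shift
  I3: { [L' → L .] }  — accept
  I4: { [A → . / A], [A → . n n], [A → . y], [L → . A A], [L → . b L], [L → b . L] }  — shift
  I5: { [A → n . n] }  — shift
  I6: { [A → y .] }  — reduce
  I7: { [A → n n .] }  — reduce
  I8: { [L → b L .] }  — reduce
  I9: { [L → A A .] }  — reduce
  I10: { [A → / A .] }  — reduce

No state contains both a complete item and a shift item.

Answer: No shift-reduce conflicts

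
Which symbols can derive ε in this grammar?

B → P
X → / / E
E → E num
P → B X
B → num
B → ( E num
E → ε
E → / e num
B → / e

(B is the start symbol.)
ε-productions: E → ε
So E is immediately nullable.
No further non-terminal can be added: every production for the remaining non-terminals contains a terminal or a non-nullable non-terminal.
Nullable = { 'E' }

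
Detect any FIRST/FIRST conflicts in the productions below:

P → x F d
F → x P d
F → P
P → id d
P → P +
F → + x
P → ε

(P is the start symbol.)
Yes. P → x F d / P → P '+' on { 'x' }; P → id d / P → P '+' on { 'id' }; F → x P d / F → P on { 'x' }; F → P / F → '+' x on { '+' }

A FIRST/FIRST conflict occurs when two productions N → α and N → β for the same non-terminal have FIRST(α) ∩ FIRST(β) ≠ ∅ (with ε ∈ FIRST of a nullable right-hand side, so two nullable alternatives also conflict).

FIRST sets of the non-terminals at (or reachable through a nullable prefix from) the front of some alternative:
  FIRST(P) = { '+', 'id', 'x', ε }

Productions for P:
  P → x F d: FIRST = { 'x' }
  P → id d: FIRST = { 'id' }
  P → P +: FIRST = { '+', 'id', 'x' }
  P → ε: FIRST = { ε }
Productions for F:
  F → x P d: FIRST = { 'x' }
  F → P: FIRST = { '+', 'id', 'x', ε }
  F → + x: FIRST = { '+' }

Conflict for P: P → x F d and P → P +
  Overlap: { 'x' }
Conflict for P: P → id d and P → P +
  Overlap: { 'id' }
Conflict for F: F → x P d and F → P
  Overlap: { 'x' }
Conflict for F: F → P and F → + x
  Overlap: { '+' }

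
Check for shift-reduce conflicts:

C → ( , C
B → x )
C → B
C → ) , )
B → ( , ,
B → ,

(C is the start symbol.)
No shift-reduce conflicts

A shift-reduce conflict occurs when an LR(0) state has both:
  - a complete (reduce) item [A → α .] (dot at the end), and
  - a shift item [B → β . c γ] (dot before a terminal).

Augment with C' → C and build the canonical LR(0) collection (I0 = CLOSURE({[C' → . C]}), then GOTO on every symbol after a dot until no new states appear). It has 13 states:
  I0: { [B → . ( , ,], [B → . ,], [B → . x )], [C → . ( , C], [C → . ) , )], [C → . B], [C' → . C] }  — shift
  I1: { [B → ( . , ,], [C → ( . , C] }  — shift
  I2: { [C → ) . , )] }  — shift
  I3: { [B → , .] }  — reduce
  I4: { [C → B .] }  — reduce
  I5: { [C' → C .] }  — accept
  I6: { [B → x . )] }  — shift
  I7: { [B → x ) .] }  — reduce
  I8: { [C → ) , . )] }  — shift
  I9: { [C → ) , ) .] }  — reduce
  I10: { [B → ( , . ,], [B → . ( , ,], [B → . ,], [B → . x )], [C → ( , . C], [C → . ( , C], [C → . ) , )], [C → . B] }  — shift
  I11: { [B → ( , , .], [B → , .] }  — 2 reduces
  I12: { [C → ( , C .] }  — reduce

No state contains both a complete item and a shift item.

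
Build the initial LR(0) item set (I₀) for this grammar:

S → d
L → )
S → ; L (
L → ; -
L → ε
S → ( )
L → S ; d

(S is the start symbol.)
First, augment the grammar with S' → S
I₀ = CLOSURE({ [S' → . S] }):
  [S' → . S] has the dot before S: add [S → . d], [S → . ; L (], [S → . ( )]
No further items can be added.

I₀ = { [S → . ( )], [S → . ; L (], [S → . d], [S' → . S] }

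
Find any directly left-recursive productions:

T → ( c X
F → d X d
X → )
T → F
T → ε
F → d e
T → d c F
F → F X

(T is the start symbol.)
Direct left recursion occurs when N → N α for some non-terminal N (the right-hand side begins with the left-hand side itself).

T → ( c X: starts with '('
F → d X d: starts with d
X → ): starts with ')'
T → F: starts with F
T → ε: starts with ε
F → d e: starts with d
T → d c F: starts with d
F → F X: LEFT RECURSIVE (starts with F)

The grammar has direct left recursion on: F.

Answer: Yes, F is left-recursive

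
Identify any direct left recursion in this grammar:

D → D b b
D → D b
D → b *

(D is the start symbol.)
Yes, D is left-recursive

Direct left recursion occurs when N → N α for some non-terminal N (the right-hand side begins with the left-hand side itself).

D → D b b: LEFT RECURSIVE (starts with D)
D → D b: LEFT RECURSIVE (starts with D)
D → b *: starts with b

The grammar has direct left recursion on: D.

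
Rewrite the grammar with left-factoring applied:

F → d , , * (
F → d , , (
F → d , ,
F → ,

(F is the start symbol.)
Left-factoring transforms A → αβ₁ | αβ₂ into A → αA' and A' → β₁ | β₂
(α is the longest common prefix among the alternatives). Repeat until
no nonterminal has two alternatives with a common prefix.

Round 1: F has alternatives sharing prefix 'd , ,'. Introduce F': F → d , , F'
  Add: F' → * (
  Add: F' → (
  Add: F' → ε

No remaining common prefixes — done.

Resulting grammar:
F → d , , F'
F' → * (
F' → (
F' → ε
F → ,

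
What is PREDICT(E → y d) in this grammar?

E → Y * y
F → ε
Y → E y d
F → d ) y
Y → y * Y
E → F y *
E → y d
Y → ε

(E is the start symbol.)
PREDICT(E → y d) = (FIRST(RHS) \ {ε}) ∪ (FOLLOW(E) if ε ∈ FIRST(RHS), i.e. RHS ⇒* ε)
FIRST(y d) = { 'y' }
ε ∉ FIRST(y d), so FOLLOW(E) is not added.
PREDICT(E → y d) = { 'y' }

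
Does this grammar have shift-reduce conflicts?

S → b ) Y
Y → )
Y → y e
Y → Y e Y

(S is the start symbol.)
A shift-reduce conflict occurs when an LR(0) state has both:
  - a complete (reduce) item [A → α .] (dot at the end), and
  - a shift item [B → β . c γ] (dot before a terminal).

Augment with S' → S and build the canonical LR(0) collection (I0 = CLOSURE({[S' → . S]}), then GOTO on every symbol after a dot until no new states appear). It has 10 states:
  I0: { [S → . b ) Y], [S' → . S] }  — shift
  I1: { [S' → S .] }  — accept
  I2: { [S → b . ) Y] }  — shift
  I3: { [S → b ) . Y], [Y → . )], [Y → . Y e Y], [Y → . y e] }  — shift
  I4: { [Y → ) .] }  — reduce
  I5: { [S → b ) Y .], [Y → Y . e Y] }  — shift, reduce
  I6: { [Y → y . e] }  — shift
  I7: { [Y → y e .] }  — reduce
  I8: { [Y → . )], [Y → . Y e Y], [Y → . y e], [Y → Y e . Y] }  — shift
  I9: { [Y → Y . e Y], [Y → Y e Y .] }  — shift, reduce

I5 contains reduce item [S → b ) Y .] and shift item [Y → Y . e Y] — shift-reduce conflict.
I9 contains reduce item [Y → Y e Y .] and shift item [Y → Y . e Y] — shift-reduce conflict.

Answer: Yes — I5: [S → b ) Y .] vs [Y → Y . e Y]; I9: [Y → Y e Y .] vs [Y → Y . e Y]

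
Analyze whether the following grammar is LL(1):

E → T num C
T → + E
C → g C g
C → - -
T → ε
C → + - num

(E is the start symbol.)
Relevant sets:
  FOLLOW(T) = { 'num' }

For T:
  PREDICT(T → '+' E) = { '+' }
  PREDICT(T → ε) = { 'num' }
For C:
  PREDICT(C → g C g) = { 'g' }
  PREDICT(C → '-' '-') = { '-' }
  PREDICT(C → '+' '-' num) = { '+' }
E has a single production, so nothing to check there.

All predict sets are disjoint. The grammar IS LL(1).

Answer: Yes, the grammar is LL(1).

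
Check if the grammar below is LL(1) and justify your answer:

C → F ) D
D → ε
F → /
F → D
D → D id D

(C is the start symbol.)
No. Predict set conflict for D: { 'id' }

A grammar is LL(1) if for each non-terminal N with multiple productions, the predict sets of those productions are pairwise disjoint, where PREDICT(N → α) = (FIRST(α) \ {ε}) ∪ (FOLLOW(N) if α ⇒* ε).

Relevant sets:
  FIRST(D) = { 'id', ε }
  FOLLOW(D) = { $, ')', 'id' }
  FOLLOW(F) = { ')' }

For D:
  PREDICT(D → ε) = { $, ')', 'id' }
  PREDICT(D → D id D) = { 'id' }
For F:
  PREDICT(F → '/') = { '/' }
  PREDICT(F → D) = { ')', 'id' }
C has a single production, so nothing to check there.

Conflict found: Predict set conflict for D: { 'id' }
The grammar is NOT LL(1).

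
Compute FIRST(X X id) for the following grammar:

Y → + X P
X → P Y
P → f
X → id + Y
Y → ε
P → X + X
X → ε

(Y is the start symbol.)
FIRST sets of the non-terminals involved (from the grammar, by fixed-point iteration):
  FIRST(X) = { '+', 'f', 'id', ε }

To compute FIRST(X X id), process the symbols left to right:
Symbol X is a non-terminal. Add FIRST(X) \ {ε} = { '+', 'f', 'id' }
X is nullable (ε ∈ FIRST(X)), continue to the next symbol.
Symbol X is a non-terminal. Add FIRST(X) \ {ε} = { '+', 'f', 'id' }
X is nullable (ε ∈ FIRST(X)), continue to the next symbol.
Symbol id is a terminal. Add 'id' and stop.
FIRST(X X id) = { '+', 'f', 'id' }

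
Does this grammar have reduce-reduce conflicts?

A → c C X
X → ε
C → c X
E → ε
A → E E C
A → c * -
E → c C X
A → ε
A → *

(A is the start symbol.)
Yes — I0: [A → .] vs [E → .]; I9: [A → c C X .] vs [E → c C X .]

Augment with A' → A and build the canonical LR(0) collection (I0 = CLOSURE({[A' → . A]}), then GOTO on every symbol after a dot until no new states appear). It has 16 states:
  I0: { [A → . *], [A → . E E C], [A → . c * -], [A → . c C X], [A → .], [A' → . A], [E → . c C X], [E → .] }  — shift, 2 reduces
  I1: { [A → * .] }  — reduce
  I2: { [A' → A .] }  — accept
  I3: { [A → E . E C], [E → . c C X], [E → .] }  — shift, reduce
  I4: { [A → c . * -], [A → c . C X], [C → . c X], [E → c . C X] }  — shift
  I5: { [A → c * . -] }  — shift
  I6: { [A → c C . X], [E → c C . X], [X → .] }  — reduce
  I7: { [C → c . X], [X → .] }  — reduce
  I8: { [C → c X .] }  — reduce
  I9: { [A → c C X .], [E → c C X .] }  — 2 reduces
  I10: { [A → c * - .] }  — reduce
  I11: { [A → E E . C], [C → . c X] }  — shift
  I12: { [C → . c X], [E → c . C X] }  — shift
  I13: { [E → c C . X], [X → .] }  — reduce
  I14: { [E → c C X .] }  — reduce
  I15: { [A → E E C .] }  — reduce

I0 contains complete items [A → .], [E → .] — reduce-reduce conflict.
I9 contains complete items [A → c C X .], [E → c C X .] — reduce-reduce conflict.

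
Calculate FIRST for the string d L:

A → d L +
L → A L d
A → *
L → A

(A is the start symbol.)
{ 'd' }

To compute FIRST(d L), process the symbols left to right:
Symbol d is a terminal. Add 'd' and stop.
FIRST(d L) = { 'd' }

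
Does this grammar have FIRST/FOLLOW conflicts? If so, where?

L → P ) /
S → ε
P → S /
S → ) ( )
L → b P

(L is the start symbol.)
A FIRST/FOLLOW conflict occurs when a non-terminal N has a nullable alternative N → β (β ⇒* ε) and another alternative N → α with FIRST(α) ∩ FOLLOW(N) ≠ ∅: on such a lookahead the parser cannot decide between expanding α and letting N vanish via β.

Nullable non-terminals: S.

S: nullable alternative(s) S → ε; FOLLOW(S) = { '/' }
  S → ε: FIRST \ {ε} = { } — this is the only nullable alternative, skip
  S → ) ( ): FIRST \ {ε} = { ')' } — disjoint from FOLLOW(S)

L, P have no nullable alternative, so no FIRST/FOLLOW check is needed there.

No FIRST/FOLLOW conflicts found.

Answer: No FIRST/FOLLOW conflicts.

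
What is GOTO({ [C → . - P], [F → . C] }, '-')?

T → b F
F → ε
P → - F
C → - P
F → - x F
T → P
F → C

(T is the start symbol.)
{ [C → - . P], [P → . - F] }

GOTO(I, '-') = CLOSURE({ [A → αX.β] : [A → α.Xβ] ∈ I, X = '-' })

Items with dot before '-', with the dot advanced:
  [C → . - P] → [C → - . P]
Closure of the advanced items:
  [C → - . P] has the dot before P: add [P → . - F]

GOTO = { [C → - . P], [P → . - F] }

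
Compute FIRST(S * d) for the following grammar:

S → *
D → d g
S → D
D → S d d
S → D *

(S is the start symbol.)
FIRST sets of the non-terminals involved (from the grammar, by fixed-point iteration):
  FIRST(S) = { '*', 'd' }

To compute FIRST(S * d), process the symbols left to right:
Symbol S is a non-terminal. Add FIRST(S) \ {ε} = { '*', 'd' }
S is not nullable (ε ∉ FIRST(S)), so stop here.
FIRST(S * d) = { '*', 'd' }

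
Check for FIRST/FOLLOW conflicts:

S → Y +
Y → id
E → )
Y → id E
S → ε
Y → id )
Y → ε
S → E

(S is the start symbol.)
Nullable non-terminals: S, Y.
FIRST sets used below: FIRST(Y) = { 'id', ε }, FIRST(E) = { ')' }

S: nullable alternative(s) S → ε; FOLLOW(S) = { $ }
  S → Y +: FIRST \ {ε} = { '+', 'id' } — disjoint from FOLLOW(S)
  S → ε: FIRST \ {ε} = { } — this is the only nullable alternative, skip
  S → E: FIRST \ {ε} = { ')' } — disjoint from FOLLOW(S)

Y: nullable alternative(s) Y → ε; FOLLOW(Y) = { '+' }
  Y → id: FIRST \ {ε} = { 'id' } — disjoint from FOLLOW(Y)
  Y → id E: FIRST \ {ε} = { 'id' } — disjoint from FOLLOW(Y)
  Y → id ): FIRST \ {ε} = { 'id' } — disjoint from FOLLOW(Y)
  Y → ε: FIRST \ {ε} = { } — this is the only nullable alternative, skip

E has no nullable alternative, so no FIRST/FOLLOW check is needed there.

No FIRST/FOLLOW conflicts found.

Answer: No FIRST/FOLLOW conflicts.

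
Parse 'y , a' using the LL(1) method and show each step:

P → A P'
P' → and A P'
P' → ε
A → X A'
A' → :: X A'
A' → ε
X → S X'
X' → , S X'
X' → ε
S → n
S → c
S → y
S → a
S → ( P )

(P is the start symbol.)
Stack is shown with the top on the left.

Stack           Input    Action
-------------------------------
P $             y , a $  output P → A P'
A P' $          y , a $  output A → X A'
X A' P' $       y , a $  output X → S X'
S X' A' P' $    y , a $  output S → y
y X' A' P' $    y , a $  match 'y'
X' A' P' $      , a $    output X' → , S X'
, S X' A' P' $  , a $    match ','
S X' A' P' $    a $      output S → a
a X' A' P' $    a $      match 'a'
X' A' P' $      $        output X' → ε
A' P' $         $        output A' → ε
P' $            $        output P' → ε
$               $        accept

The string is accepted.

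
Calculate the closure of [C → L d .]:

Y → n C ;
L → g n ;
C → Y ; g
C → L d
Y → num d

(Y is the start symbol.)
{ [C → L d .] }

To compute CLOSURE, for each item [A → α.Bβ] where B is a non-terminal, add [B → .γ] for all productions B → γ; repeat for the newly added items until nothing changes.

Start with: [C → L d .]
The dot is at the end, so nothing is added.

CLOSURE = { [C → L d .] }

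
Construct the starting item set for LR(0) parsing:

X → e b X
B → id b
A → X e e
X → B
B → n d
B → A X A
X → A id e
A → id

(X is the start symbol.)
First, augment the grammar with X' → X
I₀ = CLOSURE({ [X' → . X] }):
  [X' → . X] has the dot before X: add [X → . e b X], [X → . B], [X → . A id e]
  [X → . B] has the dot before B: add [B → . id b], [B → . n d], [B → . A X A]
  [X → . A id e] has the dot before A: add [A → . X e e], [A → . id]
No further items can be added.

I₀ = { [A → . X e e], [A → . id], [B → . A X A], [B → . id b], [B → . n d], [X → . A id e], [X → . B], [X → . e b X], [X' → . X] }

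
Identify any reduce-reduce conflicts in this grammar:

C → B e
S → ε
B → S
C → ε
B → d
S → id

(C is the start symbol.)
A reduce-reduce conflict occurs when an LR(0) state has two complete items [A → α .] and [B → β .] — both call for a reduction, and with no lookahead the parser cannot choose between them.

Augment with C' → C and build the canonical LR(0) collection (I0 = CLOSURE({[C' → . C]}), then GOTO on every symbol after a dot until no new states appear). It has 7 states:
  I0: { [B → . S], [B → . d], [C → . B e], [C → .], [C' → . C], [S → . id], [S → .] }  — shift, 2 reduces
  I1: { [C → B . e] }  — shift
  I2: { [C' → C .] }  — accept
  I3: { [B → S .] }  — reduce
  I4: { [B → d .] }  — reduce
  I5: { [S → id .] }  — reduce
  I6: { [C → B e .] }  — reduce

I0 contains complete items [C → .], [S → .] — reduce-reduce conflict.

Answer: Yes — I0: [C → .] vs [S → .]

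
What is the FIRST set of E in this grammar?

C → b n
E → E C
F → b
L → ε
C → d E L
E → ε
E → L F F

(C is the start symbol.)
{ 'b', 'd', ε }

To compute FIRST(E), examine every production with E on the left-hand side, reading each right-hand side left to right until a non-nullable symbol is reached.

FIRST sets of the other non-terminals involved (by the same procedure, iterated to a fixed point):
  FIRST(C) = { 'b', 'd' }
  FIRST(L) = { ε }
  FIRST(F) = { 'b' }

From E → E C:
  - E is the symbol being defined: contributes nothing new
    E is nullable, so continue to the next symbol
  - C is a non-terminal: add FIRST(C) \ {ε} = { 'b', 'd' }
    C is not nullable, so stop
From E → ε:
  - ε-production, so ε ∈ FIRST(E)
From E → L F F:
  - L is a non-terminal: add FIRST(L) \ {ε} = { }
    L is nullable, so continue to the next symbol
  - F is a non-terminal: add FIRST(F) \ {ε} = { 'b' }
    F is not nullable, so stop

Collecting: FIRST(E) = { 'b', 'd', ε }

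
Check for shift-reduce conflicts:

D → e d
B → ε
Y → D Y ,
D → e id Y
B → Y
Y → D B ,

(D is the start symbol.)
A shift-reduce conflict occurs when an LR(0) state has both:
  - a complete (reduce) item [A → α .] (dot at the end), and
  - a shift item [B → β . c γ] (dot before a terminal).

Augment with D' → D and build the canonical LR(0) collection (I0 = CLOSURE({[D' → . D]}), then GOTO on every symbol after a dot until no new states appear). It has 11 states:
  I0: { [D → . e d], [D → . e id Y], [D' → . D] }  — shift
  I1: { [D' → D .] }  — accept
  I2: { [D → e . d], [D → e . id Y] }  — shift
  I3: { [D → e d .] }  — reduce
  I4: { [D → . e d], [D → . e id Y], [D → e id . Y], [Y → . D B ,], [Y → . D Y ,] }  — shift
  I5: { [B → . Y], [B → .], [D → . e d], [D → . e id Y], [Y → . D B ,], [Y → . D Y ,], [Y → D . B ,], [Y → D . Y ,] }  — shift, reduce
  I6: { [D → e id Y .] }  — reduce
  I7: { [Y → D B . ,] }  — shift
  I8: { [B → Y .], [Y → D Y . ,] }  — shift, reduce
  I9: { [Y → D Y , .] }  — reduce
  I10: { [Y → D B , .] }  — reduce

I5 contains reduce item [B → .] and shift items [D → . e d], [D → . e id Y] — shift-reduce conflict.
I8 contains reduce item [B → Y .] and shift item [Y → D Y . ,] — shift-reduce conflict.

Answer: Yes — I5: [B → .] vs [D → . e d]; I8: [B → Y .] vs [Y → D Y . ,]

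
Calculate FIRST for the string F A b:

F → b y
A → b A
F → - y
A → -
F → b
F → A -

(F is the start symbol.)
FIRST sets of the non-terminals involved (from the grammar, by fixed-point iteration):
  FIRST(F) = { '-', 'b' }

To compute FIRST(F A b), process the symbols left to right:
Symbol F is a non-terminal. Add FIRST(F) \ {ε} = { '-', 'b' }
F is not nullable (ε ∉ FIRST(F)), so stop here.
FIRST(F A b) = { '-', 'b' }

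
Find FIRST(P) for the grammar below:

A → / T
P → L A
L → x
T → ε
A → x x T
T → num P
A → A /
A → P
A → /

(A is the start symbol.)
To compute FIRST(P), examine every production with P on the left-hand side, reading each right-hand side left to right until a non-nullable symbol is reached.

FIRST sets of the other non-terminals involved (by the same procedure, iterated to a fixed point):
  FIRST(L) = { 'x' }

From P → L A:
  - L is a non-terminal: add FIRST(L) \ {ε} = { 'x' }
    L is not nullable, so stop

Collecting: FIRST(P) = { 'x' }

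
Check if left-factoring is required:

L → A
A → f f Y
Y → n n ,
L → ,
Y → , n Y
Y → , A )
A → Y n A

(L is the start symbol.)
Yes, Y has productions with common prefix ','

Left-factoring is needed when two productions for the same non-terminal
share a common prefix on the right-hand side.

Productions for L:
  L → A
  L → ,
Productions for A:
  A → f f Y
  A → Y n A
Productions for Y:
  Y → n n ,
  Y → , n Y
  Y → , A )

Found common prefix ',' in productions for Y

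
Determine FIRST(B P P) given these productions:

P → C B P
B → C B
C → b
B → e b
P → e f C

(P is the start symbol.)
FIRST sets of the non-terminals involved (from the grammar, by fixed-point iteration):
  FIRST(B) = { 'b', 'e' }

To compute FIRST(B P P), process the symbols left to right:
Symbol B is a non-terminal. Add FIRST(B) \ {ε} = { 'b', 'e' }
B is not nullable (ε ∉ FIRST(B)), so stop here.
FIRST(B P P) = { 'b', 'e' }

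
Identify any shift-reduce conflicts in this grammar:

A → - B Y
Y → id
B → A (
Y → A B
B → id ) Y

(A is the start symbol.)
No shift-reduce conflicts

Augment with A' → A and build the canonical LR(0) collection (I0 = CLOSURE({[A' → . A]}), then GOTO on every symbol after a dot until no new states appear). It has 13 states:
  I0: { [A → . - B Y], [A' → . A] }  — shift
  I1: { [A → - . B Y], [A → . - B Y], [B → . A (], [B → . id ) Y] }  — shift
  I2: { [A' → A .] }  — accept
  I3: { [B → A . (] }  — shift
  I4: { [A → - B . Y], [A → . - B Y], [Y → . A B], [Y → . id] }  — shift
  I5: { [B → id . ) Y] }  — shift
  I6: { [A → . - B Y], [B → id ) . Y], [Y → . A B], [Y → . id] }  — shift
  I7: { [A → . - B Y], [B → . A (], [B → . id ) Y], [Y → A . B] }  — shift
  I8: { [B → id ) Y .] }  — reduce
  I9: { [Y → id .] }  — reduce
  I10: { [Y → A B .] }  — reduce
  I11: { [A → - B Y .] }  — reduce
  I12: { [B → A ( .] }  — reduce

No state contains both a complete item and a shift item.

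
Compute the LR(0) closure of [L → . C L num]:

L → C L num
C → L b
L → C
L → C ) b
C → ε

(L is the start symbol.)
To compute CLOSURE, for each item [A → α.Bβ] where B is a non-terminal, add [B → .γ] for all productions B → γ; repeat for the newly added items until nothing changes.

Start with: [L → . C L num]
  [L → . C L num] has the dot before C: add [C → . L b], [C → .]
  [C → . L b] has the dot before L: add [L → . C], [L → . C ) b]
No further items can be added.

CLOSURE = { [C → . L b], [C → .], [L → . C ) b], [L → . C L num], [L → . C] }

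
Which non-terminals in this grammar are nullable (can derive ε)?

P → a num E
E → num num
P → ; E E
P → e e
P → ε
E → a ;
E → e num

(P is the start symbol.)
{ 'P' }

A non-terminal is nullable if it can derive ε (the empty string): either it has an ε-production, or it has a production whose right-hand side consists entirely of nullable non-terminals.

ε-productions: P → ε
So P is immediately nullable.
No further non-terminal can be added: every production for the remaining non-terminals contains a terminal or a non-nullable non-terminal.
Nullable = { 'P' }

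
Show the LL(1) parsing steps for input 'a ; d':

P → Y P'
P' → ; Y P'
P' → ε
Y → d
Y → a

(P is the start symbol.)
Stack is shown with the top on the left.

Stack     Input    Action
-------------------------
P $       a ; d $  output P → Y P'
Y P' $    a ; d $  output Y → a
a P' $    a ; d $  match 'a'
P' $      ; d $    output P' → ; Y P'
; Y P' $  ; d $    match ';'
Y P' $    d $      output Y → d
d P' $    d $      match 'd'
P' $      $        output P' → ε
$         $        accept

The string is accepted.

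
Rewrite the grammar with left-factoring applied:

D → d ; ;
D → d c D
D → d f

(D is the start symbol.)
Left-factoring transforms A → αβ₁ | αβ₂ into A → αA' and A' → β₁ | β₂
(α is the longest common prefix among the alternatives). Repeat until
no nonterminal has two alternatives with a common prefix.

Round 1: D has alternatives sharing prefix 'd'. Introduce D': D → d D'
  Add: D' → ; ;
  Add: D' → c D
  Add: D' → f

No remaining common prefixes — done.

Resulting grammar:
D → d D'
D' → ; ;
D' → c D
D' → f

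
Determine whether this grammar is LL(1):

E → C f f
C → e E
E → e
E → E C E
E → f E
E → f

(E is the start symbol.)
Relevant sets:
  FIRST(C) = { 'e' }
  FIRST(E) = { 'e', 'f' }

For E:
  PREDICT(E → C f f) = { 'e' }
  PREDICT(E → e) = { 'e' }
  PREDICT(E → E C E) = { 'e', 'f' }
  PREDICT(E → f E) = { 'f' }
  PREDICT(E → f) = { 'f' }
C has a single production, so nothing to check there.

Conflict found: Predict set conflict for E: { 'e' }
The grammar is NOT LL(1).

Answer: No. Predict set conflict for E: { 'e' }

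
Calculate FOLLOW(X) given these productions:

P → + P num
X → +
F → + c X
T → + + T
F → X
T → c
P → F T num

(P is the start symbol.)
{ '+', 'c' }

In F → + c X: X is at the end, add FOLLOW(F)
In F → X: X is at the end, add FOLLOW(F)

The FOLLOW sets referred to above (computed the same way, to a fixed point):
  FOLLOW(F) = { '+', 'c' }

Taking the union: FOLLOW(X) = { '+', 'c' }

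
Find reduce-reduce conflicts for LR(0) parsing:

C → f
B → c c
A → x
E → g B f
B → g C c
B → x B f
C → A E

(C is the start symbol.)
No reduce-reduce conflicts

A reduce-reduce conflict occurs when an LR(0) state has two complete items [A → α .] and [B → β .] — both call for a reduction, and with no lookahead the parser cannot choose between them.

Augment with C' → C and build the canonical LR(0) collection (I0 = CLOSURE({[C' → . C]}), then GOTO on every symbol after a dot until no new states appear). It has 17 states:
  I0: { [A → . x], [C → . A E], [C → . f], [C' → . C] }  — shift
  I1: { [C → A . E], [E → . g B f] }  — shift
  I2: { [C' → C .] }  — accept
  I3: { [C → f .] }  — reduce
  I4: { [A → x .] }  — reduce
  I5: { [C → A E .] }  — reduce
  I6: { [B → . c c], [B → . g C c], [B → . x B f], [E → g . B f] }  — shift
  I7: { [E → g B . f] }  — shift
  I8: { [B → c . c] }  — shift
  I9: { [A → . x], [B → g . C c], [C → . A E], [C → . f] }  — shift
  I10: { [B → . c c], [B → . g C c], [B → . x B f], [B → x . B f] }  — shift
  I11: { [B → x B . f] }  — shift
  I12: { [B → x B f .] }  — reduce
  I13: { [B → g C . c] }  — shift
  I14: { [B → g C c .] }  — reduce
  I15: { [B → c c .] }  — reduce
  I16: { [E → g B f .] }  — reduce

No state contains more than one complete item.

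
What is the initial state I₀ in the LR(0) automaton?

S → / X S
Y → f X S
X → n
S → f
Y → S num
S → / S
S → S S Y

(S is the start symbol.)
First, augment the grammar with S' → S
I₀ = CLOSURE({ [S' → . S] }):
  [S' → . S] has the dot before S: add [S → . / X S], [S → . f], [S → . / S], [S → . S S Y]
No further items can be added.

I₀ = { [S → . / S], [S → . / X S], [S → . S S Y], [S → . f], [S' → . S] }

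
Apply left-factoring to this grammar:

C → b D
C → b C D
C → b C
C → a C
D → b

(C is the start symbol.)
Left-factoring transforms A → αβ₁ | αβ₂ into A → αA' and A' → β₁ | β₂
(α is the longest common prefix among the alternatives). Repeat until
no nonterminal has two alternatives with a common prefix.

Round 1: C has alternatives sharing prefix 'b'. Introduce C': C → b C'
  Add: C' → D
  Add: C' → C D
  Add: C' → C

Round 2: C' has alternatives sharing prefix 'C'. Introduce C'': C' → C C''
  Add: C'' → D
  Add: C'' → ε

No remaining common prefixes — done.

Resulting grammar:
C → b C'
C' → D
C' → C C''
C'' → D
C'' → ε
C → a C
D → b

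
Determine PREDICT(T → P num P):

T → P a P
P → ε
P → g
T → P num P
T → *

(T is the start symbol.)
PREDICT(T → P num P) = (FIRST(RHS) \ {ε}) ∪ (FOLLOW(T) if ε ∈ FIRST(RHS), i.e. RHS ⇒* ε)
FIRST(P) = { 'g', ε }
FIRST(P num P) = { 'g', 'num' }
ε ∉ FIRST(P num P), so FOLLOW(T) is not added.
PREDICT(T → P num P) = { 'g', 'num' }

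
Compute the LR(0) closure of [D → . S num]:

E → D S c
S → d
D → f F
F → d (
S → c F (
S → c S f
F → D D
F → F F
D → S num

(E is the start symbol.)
Start with: [D → . S num]
  [D → . S num] has the dot before S: add [S → . d], [S → . c F (], [S → . c S f]
No further items can be added.

CLOSURE = { [D → . S num], [S → . c F (], [S → . c S f], [S → . d] }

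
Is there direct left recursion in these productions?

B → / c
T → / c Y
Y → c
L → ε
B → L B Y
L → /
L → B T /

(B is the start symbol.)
No direct left recursion

B → / c: starts with '/'
T → / c Y: starts with '/'
Y → c: starts with c
L → ε: starts with ε
B → L B Y: starts with L
L → /: starts with '/'
L → B T /: starts with B

No direct left recursion found.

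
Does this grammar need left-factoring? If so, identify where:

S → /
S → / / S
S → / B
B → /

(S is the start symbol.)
Left-factoring is needed when two productions for the same non-terminal
share a common prefix on the right-hand side.

Productions for S:
  S → /
  S → / / S
  S → / B

Found common prefix '/' in productions for S

Answer: Yes, S has productions with common prefix '/'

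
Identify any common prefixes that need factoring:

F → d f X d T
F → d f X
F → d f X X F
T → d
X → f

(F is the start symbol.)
Left-factoring is needed when two productions for the same non-terminal
share a common prefix on the right-hand side.

Productions for F:
  F → d f X d T
  F → d f X
  F → d f X X F

Found common prefix 'd f X' in productions for F

Answer: Yes, F has productions with common prefix 'd f X'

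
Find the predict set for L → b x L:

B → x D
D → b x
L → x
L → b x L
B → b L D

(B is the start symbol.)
PREDICT(L → b x L) = (FIRST(RHS) \ {ε}) ∪ (FOLLOW(L) if ε ∈ FIRST(RHS), i.e. RHS ⇒* ε)
FIRST(b x L) = { 'b' }
ε ∉ FIRST(b x L), so FOLLOW(L) is not added.
PREDICT(L → b x L) = { 'b' }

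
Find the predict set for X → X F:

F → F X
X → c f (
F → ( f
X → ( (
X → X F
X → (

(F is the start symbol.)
PREDICT(X → X F) = (FIRST(RHS) \ {ε}) ∪ (FOLLOW(X) if ε ∈ FIRST(RHS), i.e. RHS ⇒* ε)
FIRST(X) = { '(', 'c' }
FIRST(X F) = { '(', 'c' }
ε ∉ FIRST(X F), so FOLLOW(X) is not added.
PREDICT(X → X F) = { '(', 'c' }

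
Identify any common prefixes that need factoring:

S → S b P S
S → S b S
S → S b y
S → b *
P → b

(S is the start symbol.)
Yes, S has productions with common prefix 'S b'

Left-factoring is needed when two productions for the same non-terminal
share a common prefix on the right-hand side.

Productions for S:
  S → S b P S
  S → S b S
  S → S b y
  S → b *

Found common prefix 'S b' in productions for S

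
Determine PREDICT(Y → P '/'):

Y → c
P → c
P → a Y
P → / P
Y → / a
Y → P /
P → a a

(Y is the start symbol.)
PREDICT(Y → P '/') = (FIRST(RHS) \ {ε}) ∪ (FOLLOW(Y) if ε ∈ FIRST(RHS), i.e. RHS ⇒* ε)
FIRST(P) = { '/', 'a', 'c' }
FIRST(P '/') = { '/', 'a', 'c' }
ε ∉ FIRST(P '/'), so FOLLOW(Y) is not added.
PREDICT(Y → P '/') = { '/', 'a', 'c' }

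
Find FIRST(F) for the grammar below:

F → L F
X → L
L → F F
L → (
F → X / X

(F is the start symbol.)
FIRST sets of the other non-terminals involved (by the same procedure, iterated to a fixed point):
  FIRST(L) = { '(' }
  FIRST(X) = { '(' }

From F → L F:
  - L is a non-terminal: add FIRST(L) \ {ε} = { '(' }
    L is not nullable, so stop
From F → X / X:
  - X is a non-terminal: add FIRST(X) \ {ε} = { '(' }
    X is not nullable, so stop

Collecting: FIRST(F) = { '(' }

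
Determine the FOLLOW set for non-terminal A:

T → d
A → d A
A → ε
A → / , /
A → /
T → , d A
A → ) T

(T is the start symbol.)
{ $ }

To compute FOLLOW(A), find every occurrence of A on a right-hand side N → α A β: add FIRST(β) \ {ε}, and if β is empty or nullable also add FOLLOW(N). Iterate to a fixed point.

In A → d A: A is at the end; this adds FOLLOW(A) to itself — nothing new
In T → , d A: A is at the end, add FOLLOW(T)

The FOLLOW sets referred to above (computed the same way, to a fixed point):
  FOLLOW(T) = { $ }

Taking the union: FOLLOW(A) = { $ }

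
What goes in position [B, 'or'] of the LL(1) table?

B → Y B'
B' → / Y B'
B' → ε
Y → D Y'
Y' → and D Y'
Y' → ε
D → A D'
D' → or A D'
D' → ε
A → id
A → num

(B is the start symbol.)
To find M[B, 'or'], we find productions for B where 'or' is in the predict set (PREDICT(N → α) = (FIRST(α) \ {ε}) ∪ (FOLLOW(N) if α ⇒* ε)).

Relevant sets:
  FIRST(Y) = { 'id', 'num' }

B → Y B': PREDICT = { 'id', 'num' }

M[B, 'or'] is empty (no production applies)

Answer: Empty (error entry)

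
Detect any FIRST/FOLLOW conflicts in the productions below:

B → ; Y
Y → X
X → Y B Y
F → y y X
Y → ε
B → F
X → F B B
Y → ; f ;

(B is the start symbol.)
Yes. Y → X with FOLLOW(Y) on { ';', 'y' }; Y → ';' f ';' with FOLLOW(Y) on { ';' }

Nullable non-terminals: Y.
FIRST sets used below: FIRST(X) = { ';', 'y' }

Y: nullable alternative(s) Y → ε; FOLLOW(Y) = { $, ';', 'y' }
  Y → X: FIRST \ {ε} = { ';', 'y' } — overlaps FOLLOW(Y) on { ';', 'y' }: CONFLICT
  Y → ε: FIRST \ {ε} = { } — this is the only nullable alternative, skip
  Y → ; f ;: FIRST \ {ε} = { ';' } — overlaps FOLLOW(Y) on { ';' }: CONFLICT

B, F, X have no nullable alternative, so no FIRST/FOLLOW check is needed there.

So the grammar has 2 FIRST/FOLLOW conflicts (marked CONFLICT above).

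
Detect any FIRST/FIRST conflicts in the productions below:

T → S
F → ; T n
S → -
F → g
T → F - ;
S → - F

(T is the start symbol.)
A FIRST/FIRST conflict occurs when two productions N → α and N → β for the same non-terminal have FIRST(α) ∩ FIRST(β) ≠ ∅ (with ε ∈ FIRST of a nullable right-hand side, so two nullable alternatives also conflict).

FIRST sets of the non-terminals at (or reachable through a nullable prefix from) the front of some alternative:
  FIRST(S) = { '-' }
  FIRST(F) = { ';', 'g' }

Productions for T:
  T → S: FIRST = { '-' }
  T → F - ;: FIRST = { ';', 'g' }
Productions for F:
  F → ; T n: FIRST = { ';' }
  F → g: FIRST = { 'g' }
Productions for S:
  S → -: FIRST = { '-' }
  S → - F: FIRST = { '-' }

Conflict for S: S → - and S → - F
  Overlap: { '-' }

Answer: Yes. S → '-' / S → '-' F on { '-' }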